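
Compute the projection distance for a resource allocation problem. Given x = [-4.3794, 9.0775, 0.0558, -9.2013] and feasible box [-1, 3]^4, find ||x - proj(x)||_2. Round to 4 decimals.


Project each component onto [-1, 3].
clip(-4.3794) = -1.0, clip(9.0775) = 3.0, clip(0.0558) = 0.0558, clip(-9.2013) = -1.0
Projection = [-1.0, 3.0, 0.0558, -1.0]
Squared diffs: [11.4203, 36.936, 0.0, 67.2613]
Distance = sqrt(115.6176) = 10.7526


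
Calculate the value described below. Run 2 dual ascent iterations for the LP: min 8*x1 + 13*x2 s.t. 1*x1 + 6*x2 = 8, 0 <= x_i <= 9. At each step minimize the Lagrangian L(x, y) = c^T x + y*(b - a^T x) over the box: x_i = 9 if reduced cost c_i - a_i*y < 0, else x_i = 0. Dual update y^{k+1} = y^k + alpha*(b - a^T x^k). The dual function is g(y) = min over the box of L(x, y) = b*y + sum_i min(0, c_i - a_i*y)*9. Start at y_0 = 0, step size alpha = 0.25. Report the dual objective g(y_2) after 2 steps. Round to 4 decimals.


Dual ascent for LP: min 8*x1 + 13*x2, 1*x1 + 6*x2 = 8, 0 <= x_i <= 9
Step 1: y^k = 0.0, reduced costs: (8.0, 13.0)
  x^k = (0.0, 0.0), subgradient = b - a^T x = 8.0
  y^{k+1} = 0.0 + 0.25*8.0 = 2.0
Step 2: y^k = 2.0, reduced costs: (6.0, 1.0)
  x^k = (0.0, 0.0), subgradient = b - a^T x = 8.0
  y^{k+1} = 2.0 + 0.25*8.0 = 4.0
Dual objective at y_2 = 4.0: reduced costs (4.0, -11.0), box minimizer x = (0.0, 9.0)
g(y_2) = b*y + (c1 - a1*y)*x1 + (c2 - a2*y)*x2 = 8*4.0 + 4.0*0.0 + (-11.0)*9.0 = 32.0 + 0.0 - 99.0 = -67.0


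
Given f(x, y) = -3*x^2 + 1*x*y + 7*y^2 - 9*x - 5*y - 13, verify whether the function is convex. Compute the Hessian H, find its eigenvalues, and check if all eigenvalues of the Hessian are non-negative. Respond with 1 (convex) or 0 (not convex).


The Hessian of f(x,y) = -3*x^2 + 1*x*y + 7*y^2 - 9*x - 5*y - 13 is:
H = [[-6, 1], [1, 14]]
Trace = -6 + 14 = 8
Determinant = -6*14 - (1)^2 = -85
Discriminant = (8)^2 - 4*-85 = 404.0
Eigenvalues: lambda_1 = -6.0499, lambda_2 = 14.0499
The function is not convex.

0


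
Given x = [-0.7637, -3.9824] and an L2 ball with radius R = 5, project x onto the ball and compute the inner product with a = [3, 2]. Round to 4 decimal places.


Step 1: Compute ||x|| (intermediates to 6 decimals).
||x|| = sqrt((-0.7637)^2 + (-3.9824)^2) = 4.054966
Step 2: Project.
Since ||x|| <= R, proj = x (no scaling needed).
proj(x) = [-0.7637, -3.9824]
Step 3: Dot product.
a^T * proj(x) = 3*(-0.7637) + 2*(-3.9824) = -10.2559


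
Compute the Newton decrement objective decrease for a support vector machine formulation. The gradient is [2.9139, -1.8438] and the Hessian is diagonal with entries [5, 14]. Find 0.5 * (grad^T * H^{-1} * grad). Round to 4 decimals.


Step 1: H is diagonal, so H^(-1) * g = [0.5828, -0.1317].
Step 2: g^T H^(-1) g = sum_i g_i^2 / H_ii
  = (2.9139)^2/5 + (-1.8438)^2/14
  = 1.6982 + 0.2428 = 1.941
Step 3: Objective decrease = 0.5 * g^T H^(-1) g = 0.9705


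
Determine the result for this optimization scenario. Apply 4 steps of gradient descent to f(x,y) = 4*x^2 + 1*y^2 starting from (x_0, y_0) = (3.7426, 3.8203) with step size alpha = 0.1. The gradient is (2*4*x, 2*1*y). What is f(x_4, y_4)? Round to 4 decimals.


Gradient descent on f(x,y) = 4*x^2 + 1*y^2.
Starting point: (3.7426, 3.8203), alpha = 0.1
Step 1: grad_x = 2*4*3.7426 = 29.9408, grad_y = 2*1*3.8203 = 7.6406
  x_1 = 3.7426 - 0.1*29.9408 = 0.7485
  y_1 = 3.8203 - 0.1*7.6406 = 3.0562
Step 2: grad_x = 2*4*0.7485 = 5.9882, grad_y = 2*1*3.0562 = 6.1125
  x_2 = 0.7485 - 0.1*5.9882 = 0.1497
  y_2 = 3.0562 - 0.1*6.1125 = 2.445
Step 3: grad_x = 2*4*0.1497 = 1.1976, grad_y = 2*1*2.445 = 4.89
  x_3 = 0.1497 - 0.1*1.1976 = 0.0299
  y_3 = 2.445 - 0.1*4.89 = 1.956
Step 4: grad_x = 2*4*0.0299 = 0.2395, grad_y = 2*1*1.956 = 3.912
  x_4 = 0.0299 - 0.1*0.2395 = 0.006
  y_4 = 1.956 - 0.1*3.912 = 1.5648
f(0.006, 1.5648) = 4*0.006^2 + 1*1.5648^2 = 2.4487


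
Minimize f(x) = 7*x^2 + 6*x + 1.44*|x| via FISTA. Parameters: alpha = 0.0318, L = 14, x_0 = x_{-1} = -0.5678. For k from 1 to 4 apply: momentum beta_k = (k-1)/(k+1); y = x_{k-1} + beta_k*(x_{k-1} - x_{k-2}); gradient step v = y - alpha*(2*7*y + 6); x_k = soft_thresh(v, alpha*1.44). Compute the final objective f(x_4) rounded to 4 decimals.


FISTA on f(x) = 7*x^2 + 6*x + 1.44*|x|
L = 14, alpha = 0.0318
Iteration 1: beta = 0.0, y = -0.5678 + 0.0*(-0.5678 + 0.5678) = -0.5678
  grad(y) = -1.9492, v = y - alpha*grad = -0.5058
  prox(v) = soft_thresh(-0.5058, 0.0458) = -0.46
Iteration 2: beta = 0.3333, y = -0.46 + 0.3333*(-0.46 + 0.5678) = -0.4241
  grad(y) = 0.0626, v = y - alpha*grad = -0.4261
  prox(v) = soft_thresh(-0.4261, 0.0458) = -0.3803
Iteration 3: beta = 0.5, y = -0.3803 + 0.5*(-0.3803 + 0.46) = -0.3404
  grad(y) = 1.2339, v = y - alpha*grad = -0.3797
  prox(v) = soft_thresh(-0.3797, 0.0458) = -0.3339
Iteration 4: beta = 0.6, y = -0.3339 + 0.6*(-0.3339 + 0.3803) = -0.306
  grad(y) = 1.7156, v = y - alpha*grad = -0.3606
  prox(v) = soft_thresh(-0.3606, 0.0458) = -0.3148
f(x_4) = 7*(-0.3148)^2 + 6*(-0.3148) + 1.44*|-0.3148| = -0.7418


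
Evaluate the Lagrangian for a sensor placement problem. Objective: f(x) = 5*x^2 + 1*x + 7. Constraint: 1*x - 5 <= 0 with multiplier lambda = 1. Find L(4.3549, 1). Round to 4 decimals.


Step 1: Evaluate f(x).
f(4.3549) = 5*4.3549^2 + 1*4.3549 + 7 = 106.1807
Step 2: Evaluate g(x).
g(4.3549) = 1*4.3549 - 5 = -0.6451
Step 3: Compute Lagrangian.
L = 106.1807 + 1*-0.6451 = 105.5356


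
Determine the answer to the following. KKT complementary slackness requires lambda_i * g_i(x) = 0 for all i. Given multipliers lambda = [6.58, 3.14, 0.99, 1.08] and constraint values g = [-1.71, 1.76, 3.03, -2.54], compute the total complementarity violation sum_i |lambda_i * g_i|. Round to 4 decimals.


KKT complementary slackness check:
lambda_1 * g_1 = 6.58 * -1.71 = -11.2518
lambda_2 * g_2 = 3.14 * 1.76 = 5.5264
lambda_3 * g_3 = 0.99 * 3.03 = 2.9997
lambda_4 * g_4 = 1.08 * -2.54 = -2.7432
Total violation = 11.2518 + 5.5264 + 2.9997 + 2.7432 = 22.5211


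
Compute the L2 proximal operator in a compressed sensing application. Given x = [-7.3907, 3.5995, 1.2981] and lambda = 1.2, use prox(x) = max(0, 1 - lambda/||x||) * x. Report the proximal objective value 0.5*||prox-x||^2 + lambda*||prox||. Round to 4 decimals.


Step 1: Compute ||x||.
||x|| = 8.3225
Step 2: Compute scaling factor.
scale = max(0, 1 - 1.2/8.3225) = 0.8558
Step 3: prox(x) = [-6.3251, 3.0805, 1.1109]
||prox(x)|| = 7.1225
Step 4: Proximal objective.
0.5*||prox-x||^2 = 0.72
lambda*||prox|| = 8.547
Total = 9.267


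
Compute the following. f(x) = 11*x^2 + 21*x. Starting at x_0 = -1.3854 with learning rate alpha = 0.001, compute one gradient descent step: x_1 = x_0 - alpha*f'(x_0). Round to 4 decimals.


We compute the gradient at x_0 and apply the update.
f'(x) = 22*x + 21
f'(-1.3854) = 22*-1.3854 + 21 = -9.4788
x_1 = -1.3854 - 0.001*-9.4788 = -1.3759


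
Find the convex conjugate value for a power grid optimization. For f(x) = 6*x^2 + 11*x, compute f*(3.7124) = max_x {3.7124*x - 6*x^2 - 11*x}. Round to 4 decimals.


f*(y) = sup_x {y*x - a*x^2 - b*x} = sup_x {(y-b)*x - a*x^2}
FOC: (y - b) - 2a*x = 0 => x* = (y - b)/(2a)
x* = (3.7124 - 11)/(2*6) = -0.6073
f*(3.7124) = (y-b)^2/(4a) = (3.7124 - 11)^2/(4*6)
= 53.1091/24 = 2.2129


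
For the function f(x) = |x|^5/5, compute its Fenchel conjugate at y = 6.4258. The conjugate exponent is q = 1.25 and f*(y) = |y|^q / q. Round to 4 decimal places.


The conjugate exponent q satisfies 1/p + 1/q = 1.
p = 5, so q = 5/(5 - 1) = 1.25
|y|^q = 6.4258^1.25 = 10.2308
f*(6.4258) = 10.2308 / 1.25 = 8.1846


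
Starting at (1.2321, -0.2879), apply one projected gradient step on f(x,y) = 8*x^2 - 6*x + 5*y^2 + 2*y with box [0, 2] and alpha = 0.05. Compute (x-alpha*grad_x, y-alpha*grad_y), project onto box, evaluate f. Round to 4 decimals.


Step 1: Compute gradient at (1.2321, -0.2879).
grad_x = 2*8*1.2321 - 6 = 13.7136
grad_y = 2*5*-0.2879 + 2 = -0.879
Step 2: Gradient step.
x_raw = 1.2321 - 0.05*13.7136 = 0.5464
y_raw = -0.2879 - 0.05*-0.879 = -0.244
Step 3: Project onto [0, 2].
x_proj = clip(0.5464) = 0.5464
y_proj = clip(-0.244) = 0.0
Step 4: Evaluate f.
f(0.5464, 0.0) = -0.8899


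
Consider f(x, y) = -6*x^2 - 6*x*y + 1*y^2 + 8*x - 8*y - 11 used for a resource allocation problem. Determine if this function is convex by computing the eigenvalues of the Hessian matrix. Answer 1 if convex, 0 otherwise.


The Hessian of f(x,y) = -6*x^2 - 6*x*y + 1*y^2 + 8*x - 8*y - 11 is:
H = [[-12, -6], [-6, 2]]
Trace = -12 + 2 = -10
Determinant = -12*2 - (-6)^2 = -60
Discriminant = (-10)^2 - 4*-60 = 340.0
Eigenvalues: lambda_1 = -14.2195, lambda_2 = 4.2195
The function is not convex.

0


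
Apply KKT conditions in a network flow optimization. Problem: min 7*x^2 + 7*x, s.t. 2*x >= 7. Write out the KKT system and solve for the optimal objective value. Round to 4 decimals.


Step 1: Try lambda = 0 (constraint inactive).
x_unc = -7/(2*7) = -0.5
Check: 2*-0.5 = -1.0 < 7 -- violated!
Step 2: Constraint must be active: 2*x = 7
x* = 7/2 = 3.5
lambda = (2*7*3.5 + 7)/2 = 28.0
Step 3: Compute optimal value.
f(x*) = 7*3.5^2 + 7*3.5 = 110.25


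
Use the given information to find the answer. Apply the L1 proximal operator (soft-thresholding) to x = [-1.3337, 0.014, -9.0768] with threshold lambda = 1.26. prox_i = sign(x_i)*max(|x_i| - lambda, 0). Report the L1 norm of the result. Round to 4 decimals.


Soft-thresholding with lambda = 1.26:
prox(-1.3337) = sign(-1.3337)*max(|-1.3337| - 1.26, 0) = -0.0737
prox(0.014) = sign(0.014)*max(|0.014| - 1.26, 0) = 0.0
prox(-9.0768) = sign(-9.0768)*max(|-9.0768| - 1.26, 0) = -7.8168
prox(x) = [-0.0737, 0.0, -7.8168]
||prox(x)||_1 = 0.0737 + 0.0 + 7.8168 = 7.8905


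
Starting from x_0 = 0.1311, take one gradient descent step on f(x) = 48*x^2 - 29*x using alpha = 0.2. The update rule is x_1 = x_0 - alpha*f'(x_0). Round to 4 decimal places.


We compute the gradient at x_0 and apply the update.
f'(x) = 96*x - 29
f'(0.1311) = 96*0.1311 - 29 = -16.4144
x_1 = 0.1311 - 0.2*-16.4144 = 3.414


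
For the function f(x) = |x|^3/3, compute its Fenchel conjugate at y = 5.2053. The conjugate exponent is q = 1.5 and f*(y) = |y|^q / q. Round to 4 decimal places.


The conjugate exponent q satisfies 1/p + 1/q = 1.
p = 3, so q = 3/(3 - 1) = 1.5
|y|^q = 5.2053^1.5 = 11.876
f*(5.2053) = 11.876 / 1.5 = 7.9173


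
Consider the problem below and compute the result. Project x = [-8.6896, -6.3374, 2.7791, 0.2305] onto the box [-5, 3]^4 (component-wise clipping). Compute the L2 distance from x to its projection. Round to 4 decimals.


Project each component onto [-5, 3].
clip(-8.6896) = -5.0, clip(-6.3374) = -5.0, clip(2.7791) = 2.7791, clip(0.2305) = 0.2305
Projection = [-5.0, -5.0, 2.7791, 0.2305]
Squared diffs: [13.6131, 1.7886, 0.0, 0.0]
Distance = sqrt(15.4017) = 3.9245


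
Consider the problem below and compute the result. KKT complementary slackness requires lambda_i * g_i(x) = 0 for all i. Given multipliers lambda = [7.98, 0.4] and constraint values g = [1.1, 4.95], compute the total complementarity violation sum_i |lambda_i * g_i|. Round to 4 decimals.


KKT complementary slackness check:
lambda_1 * g_1 = 7.98 * 1.1 = 8.778
lambda_2 * g_2 = 0.4 * 4.95 = 1.98
Total violation = 8.778 + 1.98 = 10.758


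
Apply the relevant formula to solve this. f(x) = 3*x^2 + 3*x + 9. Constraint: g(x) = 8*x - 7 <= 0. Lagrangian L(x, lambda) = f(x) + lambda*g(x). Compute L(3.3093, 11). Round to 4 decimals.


Step 1: Evaluate f(x).
f(3.3093) = 3*3.3093^2 + 3*3.3093 + 9 = 51.7823
Step 2: Evaluate g(x).
g(3.3093) = 8*3.3093 - 7 = 19.4744
Step 3: Compute Lagrangian.
L = 51.7823 + 11*19.4744 = 266.0007


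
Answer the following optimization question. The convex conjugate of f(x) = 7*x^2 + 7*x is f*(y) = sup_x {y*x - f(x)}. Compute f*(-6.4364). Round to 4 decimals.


f*(y) = sup_x {y*x - a*x^2 - b*x} = sup_x {(y-b)*x - a*x^2}
FOC: (y - b) - 2a*x = 0 => x* = (y - b)/(2a)
x* = (-6.4364 - 7)/(2*7) = -0.9597
f*(-6.4364) = (y-b)^2/(4a) = (-6.4364 - 7)^2/(4*7)
= 180.5368/28 = 6.4477


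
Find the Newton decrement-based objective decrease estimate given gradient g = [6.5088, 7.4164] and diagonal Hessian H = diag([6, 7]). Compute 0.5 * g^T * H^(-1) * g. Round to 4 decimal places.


Step 1: H is diagonal, so H^(-1) * g = [1.0848, 1.0595].
Step 2: g^T H^(-1) g = sum_i g_i^2 / H_ii
  = (6.5088)^2/6 + (7.4164)^2/7
  = 7.0607 + 7.8576 = 14.9183
Step 3: Objective decrease = 0.5 * g^T H^(-1) g = 7.4592


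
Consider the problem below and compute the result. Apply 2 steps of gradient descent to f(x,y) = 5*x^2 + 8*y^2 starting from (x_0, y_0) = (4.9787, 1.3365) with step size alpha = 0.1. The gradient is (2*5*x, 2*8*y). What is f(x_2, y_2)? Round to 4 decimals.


Gradient descent on f(x,y) = 5*x^2 + 8*y^2.
Starting point: (4.9787, 1.3365), alpha = 0.1
Step 1: grad_x = 2*5*4.9787 = 49.787, grad_y = 2*8*1.3365 = 21.384
  x_1 = 4.9787 - 0.1*49.787 = 0.0
  y_1 = 1.3365 - 0.1*21.384 = -0.8019
Step 2: grad_x = 2*5*0.0 = 0.0, grad_y = 2*8*-0.8019 = -12.8304
  x_2 = 0.0 - 0.1*0.0 = 0.0
  y_2 = -0.8019 - 0.1*-12.8304 = 0.4811
f(0.0, 0.4811) = 5*0.0^2 + 8*0.4811^2 = 1.852


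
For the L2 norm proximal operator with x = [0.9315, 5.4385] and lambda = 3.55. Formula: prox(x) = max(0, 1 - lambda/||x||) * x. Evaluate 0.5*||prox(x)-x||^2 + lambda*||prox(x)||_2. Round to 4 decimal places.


Step 1: Compute ||x||.
||x|| = 5.5177
Step 2: Compute scaling factor.
scale = max(0, 1 - 3.55/5.5177) = 0.3566
Step 3: prox(x) = [0.3322, 1.9395]
||prox(x)|| = 1.9677
Step 4: Proximal objective.
0.5*||prox-x||^2 = 6.3013
lambda*||prox|| = 6.9853
Total = 13.2866


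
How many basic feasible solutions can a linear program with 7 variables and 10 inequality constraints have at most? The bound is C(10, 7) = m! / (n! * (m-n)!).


Each vertex corresponds to some choice of n active constraints out of m, so the number of vertices is at most C(m, n) = m! / (n!(m-n)!).
m = 10, n = 7
Numerator: 10 * 9 * 8 * 7 * 6 * 5 * 4
Denominator: 7! = 5040
C(10, 7) = 120


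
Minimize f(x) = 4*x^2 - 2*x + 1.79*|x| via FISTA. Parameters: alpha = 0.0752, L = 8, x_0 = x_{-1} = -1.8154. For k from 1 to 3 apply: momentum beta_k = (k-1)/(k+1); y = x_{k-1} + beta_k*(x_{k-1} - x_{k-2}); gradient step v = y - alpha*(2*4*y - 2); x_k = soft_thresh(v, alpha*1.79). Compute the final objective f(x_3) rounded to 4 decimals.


FISTA on f(x) = 4*x^2 - 2*x + 1.79*|x|
L = 8, alpha = 0.0752
Iteration 1: beta = 0.0, y = -1.8154 + 0.0*(-1.8154 + 1.8154) = -1.8154
  grad(y) = -16.5232, v = y - alpha*grad = -0.5729
  prox(v) = soft_thresh(-0.5729, 0.1346) = -0.4382
Iteration 2: beta = 0.3333, y = -0.4382 + 0.3333*(-0.4382 + 1.8154) = 0.0208
  grad(y) = -1.8336, v = y - alpha*grad = 0.1587
  prox(v) = soft_thresh(0.1587, 0.1346) = 0.0241
Iteration 3: beta = 0.5, y = 0.0241 + 0.5*(0.0241 + 0.4382) = 0.2552
  grad(y) = 0.042, v = y - alpha*grad = 0.2521
  prox(v) = soft_thresh(0.2521, 0.1346) = 0.1175
f(x_3) = 4*0.1175^2 - 2*0.1175 + 1.79*|0.1175| = 0.0305


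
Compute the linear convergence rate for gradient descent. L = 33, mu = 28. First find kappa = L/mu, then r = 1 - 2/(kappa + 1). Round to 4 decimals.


Step 1: Compute the condition number.
kappa = L/mu = 33/28 = 1.1786
Step 2: Compute the convergence rate.
r = 1 - 2/(kappa + 1) = 1 - 2*mu/(L + mu) = (L - mu)/(L + mu) = 5/61 = 0.082


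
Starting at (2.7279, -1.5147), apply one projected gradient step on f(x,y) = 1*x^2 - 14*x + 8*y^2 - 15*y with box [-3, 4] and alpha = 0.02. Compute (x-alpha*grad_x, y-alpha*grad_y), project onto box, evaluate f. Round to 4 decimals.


Step 1: Compute gradient at (2.7279, -1.5147).
grad_x = 2*1*2.7279 - 14 = -8.5442
grad_y = 2*8*-1.5147 - 15 = -39.2352
Step 2: Gradient step.
x_raw = 2.7279 - 0.02*-8.5442 = 2.8988
y_raw = -1.5147 - 0.02*-39.2352 = -0.73
Step 3: Project onto [-3, 4].
x_proj = clip(2.8988) = 2.8988
y_proj = clip(-0.73) = -0.73
Step 4: Evaluate f.
f(2.8988, -0.73) = -16.9669


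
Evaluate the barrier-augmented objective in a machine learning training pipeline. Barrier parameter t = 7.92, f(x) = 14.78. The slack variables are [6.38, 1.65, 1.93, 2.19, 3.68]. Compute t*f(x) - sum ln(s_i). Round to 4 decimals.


Step 1: Compute log-barrier.
ln values: [1.8532, 0.5008, 0.6575, 0.7839, 1.3029]
phi = -(1.8532 + 0.5008 + 0.6575 + 0.7839 + 1.3029) = -5.0983
Step 2: Compute augmented objective.
t*f(x) = 7.92*14.78 = 117.0576
Total = 117.0576 - 5.0983 = 111.9593


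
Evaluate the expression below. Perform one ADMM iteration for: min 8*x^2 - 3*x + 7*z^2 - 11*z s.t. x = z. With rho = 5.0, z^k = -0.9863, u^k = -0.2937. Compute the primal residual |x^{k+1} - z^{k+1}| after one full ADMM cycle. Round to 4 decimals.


ADMM iteration with rho = 5.0, z^k = -0.9863, u^k = -0.2937
Step 1: x-update.
Minimize 8*x^2 - 3*x + (5.0/2)*(x + 0.9863 - 0.2937)^2
FOC: (2*8 + 5.0)*x = 3 + 5.0*(-0.9863 + 0.2937)
x^{k+1} = -0.022
Step 2: z-update.
Minimize 7*z^2 - 11*z + (5.0/2)*(-0.022 - z - 0.2937)^2
FOC: (2*7 + 5.0)*z = 11 + 5.0*(-0.022 - 0.2937)
z^{k+1} = 0.4959
Step 3: u-update.
u^{k+1} = -0.2937 - 0.022 - 0.4959 = -0.8116
Step 4: Primal residual = |-0.022 - 0.4959| = 0.5179


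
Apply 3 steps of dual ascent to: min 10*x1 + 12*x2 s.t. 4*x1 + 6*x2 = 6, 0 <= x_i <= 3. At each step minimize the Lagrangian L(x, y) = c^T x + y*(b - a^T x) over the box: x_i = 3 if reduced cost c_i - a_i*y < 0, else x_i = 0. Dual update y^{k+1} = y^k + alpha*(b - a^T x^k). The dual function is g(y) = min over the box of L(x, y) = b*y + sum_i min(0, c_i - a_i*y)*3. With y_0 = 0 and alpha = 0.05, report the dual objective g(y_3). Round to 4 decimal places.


Dual ascent for LP: min 10*x1 + 12*x2, 4*x1 + 6*x2 = 6, 0 <= x_i <= 3
Step 1: y^k = 0.0, reduced costs: (10.0, 12.0)
  x^k = (0.0, 0.0), subgradient = b - a^T x = 6.0
  y^{k+1} = 0.0 + 0.05*6.0 = 0.3
Step 2: y^k = 0.3, reduced costs: (8.8, 10.2)
  x^k = (0.0, 0.0), subgradient = b - a^T x = 6.0
  y^{k+1} = 0.3 + 0.05*6.0 = 0.6
Step 3: y^k = 0.6, reduced costs: (7.6, 8.4)
  x^k = (0.0, 0.0), subgradient = b - a^T x = 6.0
  y^{k+1} = 0.6 + 0.05*6.0 = 0.9
Dual objective at y_3 = 0.9: reduced costs (6.4, 6.6), box minimizer x = (0.0, 0.0)
g(y_3) = b*y + (c1 - a1*y)*x1 + (c2 - a2*y)*x2 = 6*0.9 + 6.4*0.0 + 6.6*0.0 = 5.4 + 0.0 + 0.0 = 5.4


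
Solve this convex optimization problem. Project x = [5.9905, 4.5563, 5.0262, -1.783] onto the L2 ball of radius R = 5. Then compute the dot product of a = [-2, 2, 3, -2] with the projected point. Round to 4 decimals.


Step 1: Compute ||x|| (intermediates to 6 decimals).
||x|| = sqrt(5.9905^2 + 4.5563^2 + 5.0262^2 + (-1.783)^2) = 9.224301
Step 2: Project.
Since ||x|| > R, scale = R/||x|| = 5/9.224301 = 0.542046, proj(x) = scale * x
proj(x) = [3.247127, 2.469724, 2.724432, -0.966468]
Step 3: Dot product.
a^T * proj(x) = -2*3.247127 + 2*2.469724 + 3*2.724432 - 2*(-0.966468) = 8.5514


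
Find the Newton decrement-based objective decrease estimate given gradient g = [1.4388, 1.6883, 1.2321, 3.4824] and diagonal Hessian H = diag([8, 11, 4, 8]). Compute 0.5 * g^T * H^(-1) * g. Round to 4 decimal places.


Step 1: H is diagonal, so H^(-1) * g = [0.1799, 0.1535, 0.308, 0.4353].
Step 2: g^T H^(-1) g = sum_i g_i^2 / H_ii
  = (1.4388)^2/8 + (1.6883)^2/11 + (1.2321)^2/4 + (3.4824)^2/8
  = 0.2588 + 0.2591 + 0.3795 + 1.5159 = 2.4133
Step 3: Objective decrease = 0.5 * g^T H^(-1) g = 1.2066


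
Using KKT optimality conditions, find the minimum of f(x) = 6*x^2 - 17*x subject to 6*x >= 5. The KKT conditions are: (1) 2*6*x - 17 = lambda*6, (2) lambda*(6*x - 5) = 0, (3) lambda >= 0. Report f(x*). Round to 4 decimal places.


Step 1: Try lambda = 0 (constraint inactive).
Stationarity: 2*6*x - 17 = 0
x* = 17/(2*6) = 17/12 = 1.4167 (rounded; the exact value 17/12 is used below)
Check constraint: 6*1.4167 = 8.5002 >= 5 -- satisfied.
Step 2: Compute optimal value.
f(x*) = 6*(17/12)^2 - 17*(17/12) = -12.0417


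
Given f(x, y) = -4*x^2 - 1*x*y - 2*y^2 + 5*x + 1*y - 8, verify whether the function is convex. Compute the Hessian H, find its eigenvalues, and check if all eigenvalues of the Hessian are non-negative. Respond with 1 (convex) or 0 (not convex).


The Hessian of f(x,y) = -4*x^2 - 1*x*y - 2*y^2 + 5*x + 1*y - 8 is:
H = [[-8, -1], [-1, -4]]
Trace = -8 - 4 = -12
Determinant = -8*-4 - (-1)^2 = 31
Discriminant = (-12)^2 - 4*31 = 20.0
Eigenvalues: lambda_1 = -8.2361, lambda_2 = -3.7639
The function is not convex.

0


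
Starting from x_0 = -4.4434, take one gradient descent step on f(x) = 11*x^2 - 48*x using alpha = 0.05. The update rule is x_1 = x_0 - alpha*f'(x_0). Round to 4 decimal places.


We compute the gradient at x_0 and apply the update.
f'(x) = 22*x - 48
f'(-4.4434) = 22*-4.4434 - 48 = -145.7548
x_1 = -4.4434 - 0.05*-145.7548 = 2.8443


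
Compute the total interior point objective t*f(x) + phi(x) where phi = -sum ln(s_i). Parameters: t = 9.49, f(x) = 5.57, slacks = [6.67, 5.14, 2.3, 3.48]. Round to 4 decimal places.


Step 1: Compute log-barrier.
ln values: [1.8976, 1.6371, 0.8329, 1.247]
phi = -(1.8976 + 1.6371 + 0.8329 + 1.247) = -5.6146
Step 2: Compute augmented objective.
t*f(x) = 9.49*5.57 = 52.8593
Total = 52.8593 - 5.6146 = 47.2447


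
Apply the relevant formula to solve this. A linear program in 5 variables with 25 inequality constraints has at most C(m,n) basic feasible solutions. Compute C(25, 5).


Each vertex corresponds to some choice of n active constraints out of m, so the number of vertices is at most C(m, n) = m! / (n!(m-n)!).
m = 25, n = 5
Numerator: 25 * 24 * 23 * 22 * 21
Denominator: 5! = 120
C(25, 5) = 53130


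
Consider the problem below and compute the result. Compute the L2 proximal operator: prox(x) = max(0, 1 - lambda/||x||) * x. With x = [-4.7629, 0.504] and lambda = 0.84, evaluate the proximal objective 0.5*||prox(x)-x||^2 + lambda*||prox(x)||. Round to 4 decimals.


Step 1: Compute ||x||.
||x|| = 4.7895
Step 2: Compute scaling factor.
scale = max(0, 1 - 0.84/4.7895) = 0.8246
Step 3: prox(x) = [-3.9276, 0.4156]
||prox(x)|| = 3.9495
Step 4: Proximal objective.
0.5*||prox-x||^2 = 0.3528
lambda*||prox|| = 3.3176
Total = 3.6704


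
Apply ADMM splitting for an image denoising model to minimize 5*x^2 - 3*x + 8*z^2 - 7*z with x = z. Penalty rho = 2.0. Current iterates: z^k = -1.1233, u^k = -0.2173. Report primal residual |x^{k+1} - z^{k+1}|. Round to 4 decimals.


ADMM iteration with rho = 2.0, z^k = -1.1233, u^k = -0.2173
Step 1: x-update.
Minimize 5*x^2 - 3*x + (2.0/2)*(x + 1.1233 - 0.2173)^2
FOC: (2*5 + 2.0)*x = 3 + 2.0*(-1.1233 + 0.2173)
x^{k+1} = 0.099
Step 2: z-update.
Minimize 8*z^2 - 7*z + (2.0/2)*(0.099 - z - 0.2173)^2
FOC: (2*8 + 2.0)*z = 7 + 2.0*(0.099 - 0.2173)
z^{k+1} = 0.3757
Step 3: u-update.
u^{k+1} = -0.2173 + 0.099 - 0.3757 = -0.494
Step 4: Primal residual = |0.099 - 0.3757| = 0.2767


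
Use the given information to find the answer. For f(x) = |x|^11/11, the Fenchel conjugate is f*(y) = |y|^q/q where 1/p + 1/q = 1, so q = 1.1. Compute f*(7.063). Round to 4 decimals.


The conjugate exponent q satisfies 1/p + 1/q = 1.
p = 11, so q = 11/(11 - 1) = 1.1
|y|^q = 7.063^1.1 = 8.5879
f*(7.063) = 8.5879 / 1.1 = 7.8072


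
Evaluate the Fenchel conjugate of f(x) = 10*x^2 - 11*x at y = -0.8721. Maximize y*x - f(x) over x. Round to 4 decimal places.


f*(y) = sup_x {y*x - a*x^2 - b*x} = sup_x {(y-b)*x - a*x^2}
FOC: (y - b) - 2a*x = 0 => x* = (y - b)/(2a)
x* = (-0.8721 + 11)/(2*10) = 0.5064
f*(-0.8721) = (y-b)^2/(4a) = (-0.8721 + 11)^2/(4*10)
= 102.5744/40 = 2.5644


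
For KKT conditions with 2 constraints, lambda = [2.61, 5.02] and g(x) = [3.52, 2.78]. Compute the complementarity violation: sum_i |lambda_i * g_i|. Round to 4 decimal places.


KKT complementary slackness check:
lambda_1 * g_1 = 2.61 * 3.52 = 9.1872
lambda_2 * g_2 = 5.02 * 2.78 = 13.9556
Total violation = 9.1872 + 13.9556 = 23.1428


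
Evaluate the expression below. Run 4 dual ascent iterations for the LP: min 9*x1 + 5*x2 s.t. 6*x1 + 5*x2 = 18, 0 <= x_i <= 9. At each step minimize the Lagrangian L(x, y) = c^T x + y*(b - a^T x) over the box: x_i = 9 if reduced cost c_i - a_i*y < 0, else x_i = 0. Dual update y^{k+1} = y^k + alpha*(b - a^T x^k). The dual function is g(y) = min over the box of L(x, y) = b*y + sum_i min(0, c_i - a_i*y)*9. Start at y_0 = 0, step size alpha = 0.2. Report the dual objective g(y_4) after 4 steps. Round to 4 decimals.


Dual ascent for LP: min 9*x1 + 5*x2, 6*x1 + 5*x2 = 18, 0 <= x_i <= 9
Step 1: y^k = 0.0, reduced costs: (9.0, 5.0)
  x^k = (0.0, 0.0), subgradient = b - a^T x = 18.0
  y^{k+1} = 0.0 + 0.2*18.0 = 3.6
Step 2: y^k = 3.6, reduced costs: (-12.6, -13.0)
  x^k = (9.0, 9.0), subgradient = b - a^T x = -81.0
  y^{k+1} = 3.6 + 0.2*-81.0 = -12.6
Step 3: y^k = -12.6, reduced costs: (84.6, 68.0)
  x^k = (0.0, 0.0), subgradient = b - a^T x = 18.0
  y^{k+1} = -12.6 + 0.2*18.0 = -9.0
Step 4: y^k = -9.0, reduced costs: (63.0, 50.0)
  x^k = (0.0, 0.0), subgradient = b - a^T x = 18.0
  y^{k+1} = -9.0 + 0.2*18.0 = -5.4
Dual objective at y_4 = -5.4: reduced costs (41.4, 32.0), box minimizer x = (0.0, 0.0)
g(y_4) = b*y + (c1 - a1*y)*x1 + (c2 - a2*y)*x2 = 18*(-5.4) + 41.4*0.0 + 32.0*0.0 = -97.2 + 0.0 + 0.0 = -97.2


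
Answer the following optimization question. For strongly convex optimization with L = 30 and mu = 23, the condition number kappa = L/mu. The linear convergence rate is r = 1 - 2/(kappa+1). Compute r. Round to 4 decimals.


Step 1: Compute the condition number.
kappa = L/mu = 30/23 = 1.3043
Step 2: Compute the convergence rate.
r = 1 - 2/(kappa + 1) = 1 - 2*mu/(L + mu) = (L - mu)/(L + mu) = 7/53 = 0.1321


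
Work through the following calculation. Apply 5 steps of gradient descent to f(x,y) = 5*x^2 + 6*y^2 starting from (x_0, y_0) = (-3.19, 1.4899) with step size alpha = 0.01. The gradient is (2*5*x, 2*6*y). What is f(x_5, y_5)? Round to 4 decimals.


Gradient descent on f(x,y) = 5*x^2 + 6*y^2.
Starting point: (-3.19, 1.4899), alpha = 0.01
Step 1: grad_x = 2*5*-3.19 = -31.9, grad_y = 2*6*1.4899 = 17.8788
  x_1 = -3.19 - 0.01*-31.9 = -2.871
  y_1 = 1.4899 - 0.01*17.8788 = 1.3111
Step 2: grad_x = 2*5*-2.871 = -28.71, grad_y = 2*6*1.3111 = 15.7333
  x_2 = -2.871 - 0.01*-28.71 = -2.5839
  y_2 = 1.3111 - 0.01*15.7333 = 1.1538
Step 3: grad_x = 2*5*-2.5839 = -25.839, grad_y = 2*6*1.1538 = 13.8453
  x_3 = -2.5839 - 0.01*-25.839 = -2.3255
  y_3 = 1.1538 - 0.01*13.8453 = 1.0153
Step 4: grad_x = 2*5*-2.3255 = -23.2551, grad_y = 2*6*1.0153 = 12.1839
  x_4 = -2.3255 - 0.01*-23.2551 = -2.093
  y_4 = 1.0153 - 0.01*12.1839 = 0.8935
Step 5: grad_x = 2*5*-2.093 = -20.9296, grad_y = 2*6*0.8935 = 10.7218
  x_5 = -2.093 - 0.01*-20.9296 = -1.8837
  y_5 = 0.8935 - 0.01*10.7218 = 0.7863
f(-1.8837, 0.7863) = 5*(-1.8837)^2 + 6*0.7863^2 = 21.4502


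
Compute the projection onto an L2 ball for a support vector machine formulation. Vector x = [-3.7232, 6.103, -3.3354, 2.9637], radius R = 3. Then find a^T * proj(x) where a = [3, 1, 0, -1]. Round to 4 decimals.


Step 1: Compute ||x|| (intermediates to 6 decimals).
||x|| = sqrt((-3.7232)^2 + 6.103^2 + (-3.3354)^2 + 2.9637^2) = 8.427173
Step 2: Project.
Since ||x|| > R, scale = R/||x|| = 3/8.427173 = 0.355991, proj(x) = scale * x
proj(x) = [-1.325426, 2.172613, -1.187372, 1.055051]
Step 3: Dot product.
a^T * proj(x) = 3*(-1.325426) + 1*2.172613 + 0*(-1.187372) - 1*1.055051 = -2.8587


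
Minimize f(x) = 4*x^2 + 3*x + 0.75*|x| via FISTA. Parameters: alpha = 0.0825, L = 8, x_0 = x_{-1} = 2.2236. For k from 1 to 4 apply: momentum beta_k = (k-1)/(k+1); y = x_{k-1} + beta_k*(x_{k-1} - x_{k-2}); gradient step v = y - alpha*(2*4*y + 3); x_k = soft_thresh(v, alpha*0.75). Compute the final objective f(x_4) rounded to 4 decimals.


FISTA on f(x) = 4*x^2 + 3*x + 0.75*|x|
L = 8, alpha = 0.0825
Iteration 1: beta = 0.0, y = 2.2236 + 0.0*(2.2236 - 2.2236) = 2.2236
  grad(y) = 20.7888, v = y - alpha*grad = 0.5085
  prox(v) = soft_thresh(0.5085, 0.0619) = 0.4466
Iteration 2: beta = 0.3333, y = 0.4466 + 0.3333*(0.4466 - 2.2236) = -0.1457
  grad(y) = 1.8347, v = y - alpha*grad = -0.297
  prox(v) = soft_thresh(-0.297, 0.0619) = -0.2352
Iteration 3: beta = 0.5, y = -0.2352 + 0.5*(-0.2352 - 0.4466) = -0.5761
  grad(y) = -1.6084, v = y - alpha*grad = -0.4434
  prox(v) = soft_thresh(-0.4434, 0.0619) = -0.3815
Iteration 4: beta = 0.6, y = -0.3815 + 0.6*(-0.3815 + 0.2352) = -0.4693
  grad(y) = -0.7543, v = y - alpha*grad = -0.4071
  prox(v) = soft_thresh(-0.4071, 0.0619) = -0.3452
f(x_4) = 4*(-0.3452)^2 + 3*(-0.3452) + 0.75*|-0.3452| = -0.3001


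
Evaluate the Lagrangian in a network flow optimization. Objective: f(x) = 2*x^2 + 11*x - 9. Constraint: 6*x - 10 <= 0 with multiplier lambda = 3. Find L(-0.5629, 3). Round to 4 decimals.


Step 1: Evaluate f(x).
f(-0.5629) = 2*(-0.5629)^2 + 11*(-0.5629) - 9 = -14.5582
Step 2: Evaluate g(x).
g(-0.5629) = 6*-0.5629 - 10 = -13.3774
Step 3: Compute Lagrangian.
L = -14.5582 + 3*-13.3774 = -54.6904


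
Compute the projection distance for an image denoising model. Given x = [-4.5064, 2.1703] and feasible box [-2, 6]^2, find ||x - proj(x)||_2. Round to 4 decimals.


Project each component onto [-2, 6].
clip(-4.5064) = -2.0, clip(2.1703) = 2.1703
Projection = [-2.0, 2.1703]
Squared diffs: [6.282, 0.0]
Distance = sqrt(6.282) = 2.5064


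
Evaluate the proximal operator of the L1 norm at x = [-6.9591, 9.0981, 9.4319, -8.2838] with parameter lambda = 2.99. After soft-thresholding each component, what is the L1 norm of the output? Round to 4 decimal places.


Soft-thresholding with lambda = 2.99:
prox(-6.9591) = sign(-6.9591)*max(|-6.9591| - 2.99, 0) = -3.9691
prox(9.0981) = sign(9.0981)*max(|9.0981| - 2.99, 0) = 6.1081
prox(9.4319) = sign(9.4319)*max(|9.4319| - 2.99, 0) = 6.4419
prox(-8.2838) = sign(-8.2838)*max(|-8.2838| - 2.99, 0) = -5.2938
prox(x) = [-3.9691, 6.1081, 6.4419, -5.2938]
||prox(x)||_1 = 3.9691 + 6.1081 + 6.4419 + 5.2938 = 21.8129


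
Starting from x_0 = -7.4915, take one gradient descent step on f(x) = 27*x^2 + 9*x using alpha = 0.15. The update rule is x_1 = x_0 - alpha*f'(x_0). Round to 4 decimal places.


We compute the gradient at x_0 and apply the update.
f'(x) = 54*x + 9
f'(-7.4915) = 54*-7.4915 + 9 = -395.541
x_1 = -7.4915 - 0.15*-395.541 = 51.8397


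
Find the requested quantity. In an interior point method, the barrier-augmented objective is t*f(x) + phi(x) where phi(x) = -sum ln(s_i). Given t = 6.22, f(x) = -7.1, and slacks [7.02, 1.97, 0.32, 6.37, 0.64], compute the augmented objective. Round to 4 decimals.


Step 1: Compute log-barrier.
ln values: [1.9488, 0.678, -1.1394, 1.8516, -0.4463]
phi = -(1.9488 + 0.678 - 1.1394 + 1.8516 - 0.4463) = -2.8927
Step 2: Compute augmented objective.
t*f(x) = 6.22*-7.1 = -44.162
Total = -44.162 - 2.8927 = -47.0547


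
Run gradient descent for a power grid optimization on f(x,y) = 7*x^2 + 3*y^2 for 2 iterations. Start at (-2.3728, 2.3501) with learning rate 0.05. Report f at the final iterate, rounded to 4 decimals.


Gradient descent on f(x,y) = 7*x^2 + 3*y^2.
Starting point: (-2.3728, 2.3501), alpha = 0.05
Step 1: grad_x = 2*7*-2.3728 = -33.2192, grad_y = 2*3*2.3501 = 14.1006
  x_1 = -2.3728 - 0.05*-33.2192 = -0.7118
  y_1 = 2.3501 - 0.05*14.1006 = 1.6451
Step 2: grad_x = 2*7*-0.7118 = -9.9658, grad_y = 2*3*1.6451 = 9.8704
  x_2 = -0.7118 - 0.05*-9.9658 = -0.2136
  y_2 = 1.6451 - 0.05*9.8704 = 1.1515
f(-0.2136, 1.1515) = 7*(-0.2136)^2 + 3*1.1515^2 = 4.2974


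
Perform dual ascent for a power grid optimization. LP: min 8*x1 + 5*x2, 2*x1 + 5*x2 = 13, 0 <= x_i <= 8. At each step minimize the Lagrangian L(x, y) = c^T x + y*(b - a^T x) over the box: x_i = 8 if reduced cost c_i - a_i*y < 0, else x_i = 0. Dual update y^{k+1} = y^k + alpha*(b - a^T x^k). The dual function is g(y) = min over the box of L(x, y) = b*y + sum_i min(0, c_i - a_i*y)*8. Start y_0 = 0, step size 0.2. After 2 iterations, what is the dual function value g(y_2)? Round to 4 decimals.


Dual ascent for LP: min 8*x1 + 5*x2, 2*x1 + 5*x2 = 13, 0 <= x_i <= 8
Step 1: y^k = 0.0, reduced costs: (8.0, 5.0)
  x^k = (0.0, 0.0), subgradient = b - a^T x = 13.0
  y^{k+1} = 0.0 + 0.2*13.0 = 2.6
Step 2: y^k = 2.6, reduced costs: (2.8, -8.0)
  x^k = (0.0, 8.0), subgradient = b - a^T x = -27.0
  y^{k+1} = 2.6 + 0.2*-27.0 = -2.8
Dual objective at y_2 = -2.8: reduced costs (13.6, 19.0), box minimizer x = (0.0, 0.0)
g(y_2) = b*y + (c1 - a1*y)*x1 + (c2 - a2*y)*x2 = 13*(-2.8) + 13.6*0.0 + 19.0*0.0 = -36.4 + 0.0 + 0.0 = -36.4


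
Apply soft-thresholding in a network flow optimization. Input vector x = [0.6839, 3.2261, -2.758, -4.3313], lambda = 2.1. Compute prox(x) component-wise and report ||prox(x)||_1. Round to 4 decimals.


Soft-thresholding with lambda = 2.1:
prox(0.6839) = sign(0.6839)*max(|0.6839| - 2.1, 0) = 0.0
prox(3.2261) = sign(3.2261)*max(|3.2261| - 2.1, 0) = 1.1261
prox(-2.758) = sign(-2.758)*max(|-2.758| - 2.1, 0) = -0.658
prox(-4.3313) = sign(-4.3313)*max(|-4.3313| - 2.1, 0) = -2.2313
prox(x) = [0.0, 1.1261, -0.658, -2.2313]
||prox(x)||_1 = 0.0 + 1.1261 + 0.658 + 2.2313 = 4.0154


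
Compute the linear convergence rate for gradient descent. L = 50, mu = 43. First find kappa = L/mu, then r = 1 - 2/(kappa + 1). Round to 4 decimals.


Step 1: Compute the condition number.
kappa = L/mu = 50/43 = 1.1628
Step 2: Compute the convergence rate.
r = 1 - 2/(kappa + 1) = 1 - 2*mu/(L + mu) = (L - mu)/(L + mu) = 7/93 = 0.0753


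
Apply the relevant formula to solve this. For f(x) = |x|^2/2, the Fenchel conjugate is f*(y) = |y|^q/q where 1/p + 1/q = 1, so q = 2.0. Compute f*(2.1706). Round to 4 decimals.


The conjugate exponent q satisfies 1/p + 1/q = 1.
p = 2, so q = 2/(2 - 1) = 2.0
|y|^q = 2.1706^2.0 = 4.7115
f*(2.1706) = 4.7115 / 2.0 = 2.3558


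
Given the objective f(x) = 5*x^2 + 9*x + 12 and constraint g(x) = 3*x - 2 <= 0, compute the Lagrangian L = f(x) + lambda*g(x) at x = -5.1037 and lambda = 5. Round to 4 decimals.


Step 1: Evaluate f(x).
f(-5.1037) = 5*(-5.1037)^2 + 9*(-5.1037) + 12 = 96.3055
Step 2: Evaluate g(x).
g(-5.1037) = 3*-5.1037 - 2 = -17.3111
Step 3: Compute Lagrangian.
L = 96.3055 + 5*-17.3111 = 9.75


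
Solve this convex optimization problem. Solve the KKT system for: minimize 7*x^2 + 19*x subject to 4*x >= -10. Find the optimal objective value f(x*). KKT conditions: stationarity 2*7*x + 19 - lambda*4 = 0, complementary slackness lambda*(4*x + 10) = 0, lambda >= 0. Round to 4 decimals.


Step 1: Try lambda = 0 (constraint inactive).
Stationarity: 2*7*x + 19 = 0
x* = -19/(2*7) = -19/14 = -1.3571 (rounded; the exact value -19/14 is used below)
Check constraint: 4*-1.3571 = -5.4284 >= -10 -- satisfied.
Step 2: Compute optimal value.
f(x*) = 7*(-19/14)^2 + 19*(-19/14) = -12.8929


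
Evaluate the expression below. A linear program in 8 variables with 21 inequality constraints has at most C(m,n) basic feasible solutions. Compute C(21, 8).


Each vertex corresponds to some choice of n active constraints out of m, so the number of vertices is at most C(m, n) = m! / (n!(m-n)!).
m = 21, n = 8
Numerator: 21 * 20 * 19 * 18 * 17 * 16 * 15 * 14
Denominator: 8! = 40320
C(21, 8) = 203490


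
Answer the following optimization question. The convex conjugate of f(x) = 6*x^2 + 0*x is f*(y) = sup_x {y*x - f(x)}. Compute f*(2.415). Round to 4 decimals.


f*(y) = sup_x {y*x - a*x^2 - b*x} = sup_x {(y-b)*x - a*x^2}
FOC: (y - b) - 2a*x = 0 => x* = (y - b)/(2a)
x* = (2.415 - 0)/(2*6) = 0.2013
f*(2.415) = (y-b)^2/(4a) = (2.415 - 0)^2/(4*6)
= 5.8322/24 = 0.243


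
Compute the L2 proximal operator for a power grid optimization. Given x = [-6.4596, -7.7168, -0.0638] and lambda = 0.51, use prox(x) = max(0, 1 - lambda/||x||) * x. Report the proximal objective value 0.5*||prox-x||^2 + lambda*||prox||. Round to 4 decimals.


Step 1: Compute ||x||.
||x|| = 10.0638
Step 2: Compute scaling factor.
scale = max(0, 1 - 0.51/10.0638) = 0.9493
Step 3: prox(x) = [-6.1322, -7.3257, -0.0606]
||prox(x)|| = 9.5538
Step 4: Proximal objective.
0.5*||prox-x||^2 = 0.1301
lambda*||prox|| = 4.8724
Total = 5.0025


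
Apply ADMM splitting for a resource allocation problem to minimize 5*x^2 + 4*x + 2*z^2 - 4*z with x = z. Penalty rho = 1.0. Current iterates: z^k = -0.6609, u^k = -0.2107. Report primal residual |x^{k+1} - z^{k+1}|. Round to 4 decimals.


ADMM iteration with rho = 1.0, z^k = -0.6609, u^k = -0.2107
Step 1: x-update.
Minimize 5*x^2 + 4*x + (1.0/2)*(x + 0.6609 - 0.2107)^2
FOC: (2*5 + 1.0)*x = -4 + 1.0*(-0.6609 + 0.2107)
x^{k+1} = -0.4046
Step 2: z-update.
Minimize 2*z^2 - 4*z + (1.0/2)*(-0.4046 - z - 0.2107)^2
FOC: (2*2 + 1.0)*z = 4 + 1.0*(-0.4046 - 0.2107)
z^{k+1} = 0.6769
Step 3: u-update.
u^{k+1} = -0.2107 - 0.4046 - 0.6769 = -1.2922
Step 4: Primal residual = |-0.4046 - 0.6769| = 1.0815


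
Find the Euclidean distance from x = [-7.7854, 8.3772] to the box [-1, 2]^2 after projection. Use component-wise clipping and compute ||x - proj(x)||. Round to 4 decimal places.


Project each component onto [-1, 2].
clip(-7.7854) = -1.0, clip(8.3772) = 2.0
Projection = [-1.0, 2.0]
Squared diffs: [46.0417, 40.6687]
Distance = sqrt(86.7104) = 9.3118


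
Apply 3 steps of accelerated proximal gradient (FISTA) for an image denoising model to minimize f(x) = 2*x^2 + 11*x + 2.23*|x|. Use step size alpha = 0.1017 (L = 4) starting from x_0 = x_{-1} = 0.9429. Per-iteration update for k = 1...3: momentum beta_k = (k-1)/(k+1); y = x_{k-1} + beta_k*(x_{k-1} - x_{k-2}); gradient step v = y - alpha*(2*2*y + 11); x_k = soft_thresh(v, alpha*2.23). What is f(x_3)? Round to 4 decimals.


FISTA on f(x) = 2*x^2 + 11*x + 2.23*|x|
L = 4, alpha = 0.1017
Iteration 1: beta = 0.0, y = 0.9429 + 0.0*(0.9429 - 0.9429) = 0.9429
  grad(y) = 14.7716, v = y - alpha*grad = -0.5594
  prox(v) = soft_thresh(-0.5594, 0.2268) = -0.3326
Iteration 2: beta = 0.3333, y = -0.3326 + 0.3333*(-0.3326 - 0.9429) = -0.7577
  grad(y) = 7.969, v = y - alpha*grad = -1.5682
  prox(v) = soft_thresh(-1.5682, 0.2268) = -1.3414
Iteration 3: beta = 0.5, y = -1.3414 + 0.5*(-1.3414 + 0.3326) = -1.8458
  grad(y) = 3.6168, v = y - alpha*grad = -2.2136
  prox(v) = soft_thresh(-2.2136, 0.2268) = -1.9868
f(x_3) = 2*(-1.9868)^2 + 11*(-1.9868) + 2.23*|-1.9868| = -9.5295


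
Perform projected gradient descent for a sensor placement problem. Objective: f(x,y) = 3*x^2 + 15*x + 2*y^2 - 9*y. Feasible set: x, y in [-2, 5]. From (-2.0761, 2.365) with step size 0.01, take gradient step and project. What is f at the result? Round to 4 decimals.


Step 1: Compute gradient at (-2.0761, 2.365).
grad_x = 2*3*-2.0761 + 15 = 2.5434
grad_y = 2*2*2.365 - 9 = 0.46
Step 2: Gradient step.
x_raw = -2.0761 - 0.01*2.5434 = -2.1015
y_raw = 2.365 - 0.01*0.46 = 2.3604
Step 3: Project onto [-2, 5].
x_proj = clip(-2.1015) = -2.0
y_proj = clip(2.3604) = 2.3604
Step 4: Evaluate f.
f(-2.0, 2.3604) = -28.1006


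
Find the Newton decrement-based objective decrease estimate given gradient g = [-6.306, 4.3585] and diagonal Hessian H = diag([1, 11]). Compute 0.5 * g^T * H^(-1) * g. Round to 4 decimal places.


Step 1: H is diagonal, so H^(-1) * g = [-6.306, 0.3962].
Step 2: g^T H^(-1) g = sum_i g_i^2 / H_ii
  = (-6.306)^2/1 + (4.3585)^2/11
  = 39.7656 + 1.727 = 41.4926
Step 3: Objective decrease = 0.5 * g^T H^(-1) g = 20.7463


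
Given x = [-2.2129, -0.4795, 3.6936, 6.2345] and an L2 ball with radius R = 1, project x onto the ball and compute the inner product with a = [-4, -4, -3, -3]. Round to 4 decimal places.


Step 1: Compute ||x|| (intermediates to 6 decimals).
||x|| = sqrt((-2.2129)^2 + (-0.4795)^2 + 3.6936^2 + 6.2345^2) = 7.592004
Step 2: Project.
Since ||x|| > R, scale = R/||x|| = 1/7.592004 = 0.131718, proj(x) = scale * x
proj(x) = [-0.291479, -0.063159, 0.486514, 0.821196]
Step 3: Dot product.
a^T * proj(x) = -4*(-0.291479) - 4*(-0.063159) - 3*0.486514 - 3*0.821196 = -2.5046


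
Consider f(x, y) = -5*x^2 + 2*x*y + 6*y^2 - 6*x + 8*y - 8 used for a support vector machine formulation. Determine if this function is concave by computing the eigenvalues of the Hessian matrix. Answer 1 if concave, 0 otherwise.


The Hessian of f(x,y) = -5*x^2 + 2*x*y + 6*y^2 - 6*x + 8*y - 8 is:
H = [[-10, 2], [2, 12]]
Trace = -10 + 12 = 2
Determinant = -10*12 - (2)^2 = -124
Discriminant = (2)^2 - 4*-124 = 500.0
Eigenvalues: lambda_1 = -10.1803, lambda_2 = 12.1803
The function is not concave.

0


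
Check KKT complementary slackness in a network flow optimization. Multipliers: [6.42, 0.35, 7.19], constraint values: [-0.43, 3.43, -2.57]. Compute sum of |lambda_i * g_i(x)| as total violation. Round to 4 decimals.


KKT complementary slackness check:
lambda_1 * g_1 = 6.42 * -0.43 = -2.7606
lambda_2 * g_2 = 0.35 * 3.43 = 1.2005
lambda_3 * g_3 = 7.19 * -2.57 = -18.4783
Total violation = 2.7606 + 1.2005 + 18.4783 = 22.4394
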